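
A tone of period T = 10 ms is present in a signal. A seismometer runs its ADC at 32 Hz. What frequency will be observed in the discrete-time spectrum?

4 Hz

T = 10 ms → f = 1/T = 100 Hz.
100 Hz mod fs = 4 Hz.
4 Hz ≤ fs/2 = 16 Hz, appears at 4 Hz.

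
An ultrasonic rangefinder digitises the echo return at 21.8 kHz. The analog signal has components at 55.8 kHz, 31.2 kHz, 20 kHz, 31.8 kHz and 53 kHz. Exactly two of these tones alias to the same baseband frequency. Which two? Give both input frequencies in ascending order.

fs/2 = 10.9 kHz.
55.8 kHz mod fs = 12.2 kHz.
12.2 kHz > fs/2 = 10.9 kHz, folds to fs − 12.2 kHz = 9.6 kHz.
31.2 kHz mod fs = 9.4 kHz.
9.4 kHz ≤ fs/2 = 10.9 kHz, appears at 9.4 kHz.
20 kHz > fs/2 = 10.9 kHz, folds to fs − 20 kHz = 1.8 kHz.
31.8 kHz mod fs = 10 kHz.
10 kHz ≤ fs/2 = 10.9 kHz, appears at 10 kHz.
53 kHz mod fs = 9.4 kHz.
9.4 kHz ≤ fs/2 = 10.9 kHz, appears at 9.4 kHz.
31.2 kHz and 53 kHz both map to 9.4 kHz.

31.2 kHz, 53 kHz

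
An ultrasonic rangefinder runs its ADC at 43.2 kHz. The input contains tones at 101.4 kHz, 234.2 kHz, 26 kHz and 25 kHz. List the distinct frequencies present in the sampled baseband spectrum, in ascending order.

fs/2 = 21.6 kHz.
101.4 kHz mod fs = 15 kHz.
15 kHz ≤ fs/2 = 21.6 kHz, appears at 15 kHz.
234.2 kHz mod fs = 18.2 kHz.
18.2 kHz ≤ fs/2 = 21.6 kHz, appears at 18.2 kHz.
26 kHz > fs/2 = 21.6 kHz, folds to fs − 26 kHz = 17.2 kHz.
25 kHz > fs/2 = 21.6 kHz, folds to fs − 25 kHz = 18.2 kHz.
Distinct values: {15 kHz, 17.2 kHz, 18.2 kHz}.

15 kHz, 17.2 kHz, 18.2 kHz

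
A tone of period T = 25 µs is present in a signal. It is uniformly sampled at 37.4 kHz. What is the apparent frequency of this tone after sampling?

T = 25 µs → f = 1/T = 40 kHz.
40 kHz mod fs = 2.6 kHz.
2.6 kHz ≤ fs/2 = 18.7 kHz, appears at 2.6 kHz.

2.6 kHz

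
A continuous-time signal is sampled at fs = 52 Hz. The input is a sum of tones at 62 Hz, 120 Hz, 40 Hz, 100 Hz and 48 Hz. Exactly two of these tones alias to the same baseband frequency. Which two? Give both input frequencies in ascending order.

48 Hz, 100 Hz

fs/2 = 26 Hz.
62 Hz mod fs = 10 Hz.
10 Hz ≤ fs/2 = 26 Hz, appears at 10 Hz.
120 Hz mod fs = 16 Hz.
16 Hz ≤ fs/2 = 26 Hz, appears at 16 Hz.
40 Hz > fs/2 = 26 Hz, folds to fs − 40 Hz = 12 Hz.
100 Hz mod fs = 48 Hz.
48 Hz > fs/2 = 26 Hz, folds to fs − 48 Hz = 4 Hz.
48 Hz > fs/2 = 26 Hz, folds to fs − 48 Hz = 4 Hz.
48 Hz and 100 Hz both map to 4 Hz.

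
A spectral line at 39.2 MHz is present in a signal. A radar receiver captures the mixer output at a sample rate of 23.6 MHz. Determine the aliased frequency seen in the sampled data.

8 MHz

39.2 MHz mod fs = 15.6 MHz.
15.6 MHz > fs/2 = 11.8 MHz, folds to fs − 15.6 MHz = 8 MHz.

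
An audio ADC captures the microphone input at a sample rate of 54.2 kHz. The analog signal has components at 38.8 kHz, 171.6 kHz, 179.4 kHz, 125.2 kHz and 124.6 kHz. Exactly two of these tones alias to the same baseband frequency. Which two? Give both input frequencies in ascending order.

fs/2 = 27.1 kHz.
38.8 kHz > fs/2 = 27.1 kHz, folds to fs − 38.8 kHz = 15.4 kHz.
171.6 kHz mod fs = 9 kHz.
9 kHz ≤ fs/2 = 27.1 kHz, appears at 9 kHz.
179.4 kHz mod fs = 16.8 kHz.
16.8 kHz ≤ fs/2 = 27.1 kHz, appears at 16.8 kHz.
125.2 kHz mod fs = 16.8 kHz.
16.8 kHz ≤ fs/2 = 27.1 kHz, appears at 16.8 kHz.
124.6 kHz mod fs = 16.2 kHz.
16.2 kHz ≤ fs/2 = 27.1 kHz, appears at 16.2 kHz.
125.2 kHz and 179.4 kHz both map to 16.8 kHz.

125.2 kHz, 179.4 kHz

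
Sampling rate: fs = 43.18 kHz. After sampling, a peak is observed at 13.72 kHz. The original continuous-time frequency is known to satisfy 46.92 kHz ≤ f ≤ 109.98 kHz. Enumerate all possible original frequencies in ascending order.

56.9 kHz, 72.64 kHz, 100.08 kHz

Frequencies that alias to 13.72 kHz are k·fs ± 13.72 kHz for integer k ≥ 0.
k=0: 13.72 kHz.
k=1: 29.46 kHz, 56.9 kHz.
k=2: 72.64 kHz, 100.08 kHz.
k=3: 115.82 kHz, 143.26 kHz.
Within [46.92 kHz, 109.98 kHz]: 56.9 kHz, 72.64 kHz, 100.08 kHz.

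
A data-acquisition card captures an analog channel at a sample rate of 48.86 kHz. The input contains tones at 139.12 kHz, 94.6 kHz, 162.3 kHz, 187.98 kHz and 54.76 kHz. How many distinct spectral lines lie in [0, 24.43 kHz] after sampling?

4

fs/2 = 24.43 kHz.
139.12 kHz mod fs = 41.4 kHz.
41.4 kHz > fs/2 = 24.43 kHz, folds to fs − 41.4 kHz = 7.46 kHz.
94.6 kHz mod fs = 45.74 kHz.
45.74 kHz > fs/2 = 24.43 kHz, folds to fs − 45.74 kHz = 3.12 kHz.
162.3 kHz mod fs = 15.72 kHz.
15.72 kHz ≤ fs/2 = 24.43 kHz, appears at 15.72 kHz.
187.98 kHz mod fs = 41.4 kHz.
41.4 kHz > fs/2 = 24.43 kHz, folds to fs − 41.4 kHz = 7.46 kHz.
54.76 kHz mod fs = 5.9 kHz.
5.9 kHz ≤ fs/2 = 24.43 kHz, appears at 5.9 kHz.
Distinct values: {3.12 kHz, 5.9 kHz, 7.46 kHz, 15.72 kHz} → 4.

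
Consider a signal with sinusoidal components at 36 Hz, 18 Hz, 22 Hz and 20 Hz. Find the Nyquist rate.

Highest-frequency component: 36 Hz.
Nyquist rate = 2 × 36 Hz = 72 Hz.

72 Hz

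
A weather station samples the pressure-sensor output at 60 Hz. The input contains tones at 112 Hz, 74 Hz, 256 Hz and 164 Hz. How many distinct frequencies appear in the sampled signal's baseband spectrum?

3

fs/2 = 30 Hz.
112 Hz mod fs = 52 Hz.
52 Hz > fs/2 = 30 Hz, folds to fs − 52 Hz = 8 Hz.
74 Hz mod fs = 14 Hz.
14 Hz ≤ fs/2 = 30 Hz, appears at 14 Hz.
256 Hz mod fs = 16 Hz.
16 Hz ≤ fs/2 = 30 Hz, appears at 16 Hz.
164 Hz mod fs = 44 Hz.
44 Hz > fs/2 = 30 Hz, folds to fs − 44 Hz = 16 Hz.
Distinct values: {8 Hz, 14 Hz, 16 Hz} → 3.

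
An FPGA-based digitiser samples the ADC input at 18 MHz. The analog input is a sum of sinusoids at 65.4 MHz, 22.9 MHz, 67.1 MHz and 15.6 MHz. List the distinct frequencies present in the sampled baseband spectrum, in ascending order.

2.4 MHz, 4.9 MHz, 6.6 MHz

fs/2 = 9 MHz.
65.4 MHz mod fs = 11.4 MHz.
11.4 MHz > fs/2 = 9 MHz, folds to fs − 11.4 MHz = 6.6 MHz.
22.9 MHz mod fs = 4.9 MHz.
4.9 MHz ≤ fs/2 = 9 MHz, appears at 4.9 MHz.
67.1 MHz mod fs = 13.1 MHz.
13.1 MHz > fs/2 = 9 MHz, folds to fs − 13.1 MHz = 4.9 MHz.
15.6 MHz > fs/2 = 9 MHz, folds to fs − 15.6 MHz = 2.4 MHz.
Distinct values: {2.4 MHz, 4.9 MHz, 6.6 MHz}.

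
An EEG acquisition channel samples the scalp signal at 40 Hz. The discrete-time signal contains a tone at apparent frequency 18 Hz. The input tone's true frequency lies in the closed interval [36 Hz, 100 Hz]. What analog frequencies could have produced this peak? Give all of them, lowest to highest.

Frequencies that alias to 18 Hz are k·fs ± 18 Hz for integer k ≥ 0.
k=0: 18 Hz.
k=1: 22 Hz, 58 Hz.
k=2: 62 Hz, 98 Hz.
k=3: 102 Hz, 138 Hz.
Within [36 Hz, 100 Hz]: 58 Hz, 62 Hz, 98 Hz.

58 Hz, 62 Hz, 98 Hz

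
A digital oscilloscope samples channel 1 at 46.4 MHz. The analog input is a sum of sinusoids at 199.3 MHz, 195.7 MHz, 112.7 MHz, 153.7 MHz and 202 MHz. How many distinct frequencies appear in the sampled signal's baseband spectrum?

fs/2 = 23.2 MHz.
199.3 MHz mod fs = 13.7 MHz.
13.7 MHz ≤ fs/2 = 23.2 MHz, appears at 13.7 MHz.
195.7 MHz mod fs = 10.1 MHz.
10.1 MHz ≤ fs/2 = 23.2 MHz, appears at 10.1 MHz.
112.7 MHz mod fs = 19.9 MHz.
19.9 MHz ≤ fs/2 = 23.2 MHz, appears at 19.9 MHz.
153.7 MHz mod fs = 14.5 MHz.
14.5 MHz ≤ fs/2 = 23.2 MHz, appears at 14.5 MHz.
202 MHz mod fs = 16.4 MHz.
16.4 MHz ≤ fs/2 = 23.2 MHz, appears at 16.4 MHz.
Distinct values: {10.1 MHz, 13.7 MHz, 14.5 MHz, 16.4 MHz, 19.9 MHz} → 5.

5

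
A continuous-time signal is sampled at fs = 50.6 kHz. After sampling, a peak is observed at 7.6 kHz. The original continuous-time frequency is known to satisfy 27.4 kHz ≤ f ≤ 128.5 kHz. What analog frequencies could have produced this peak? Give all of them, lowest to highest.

43 kHz, 58.2 kHz, 93.6 kHz, 108.8 kHz

Frequencies that alias to 7.6 kHz are k·fs ± 7.6 kHz for integer k ≥ 0.
k=0: 7.6 kHz.
k=1: 43 kHz, 58.2 kHz.
k=2: 93.6 kHz, 108.8 kHz.
k=3: 144.2 kHz, 159.4 kHz.
Within [27.4 kHz, 128.5 kHz]: 43 kHz, 58.2 kHz, 93.6 kHz, 108.8 kHz.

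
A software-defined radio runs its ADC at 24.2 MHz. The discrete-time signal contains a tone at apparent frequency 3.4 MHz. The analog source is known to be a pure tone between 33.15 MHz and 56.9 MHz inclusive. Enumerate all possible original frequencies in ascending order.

Frequencies that alias to 3.4 MHz are k·fs ± 3.4 MHz for integer k ≥ 0.
k=0: 3.4 MHz.
k=1: 20.8 MHz, 27.6 MHz.
k=2: 45 MHz, 51.8 MHz.
k=3: 69.2 MHz, 76 MHz.
Within [33.15 MHz, 56.9 MHz]: 45 MHz, 51.8 MHz.

45 MHz, 51.8 MHz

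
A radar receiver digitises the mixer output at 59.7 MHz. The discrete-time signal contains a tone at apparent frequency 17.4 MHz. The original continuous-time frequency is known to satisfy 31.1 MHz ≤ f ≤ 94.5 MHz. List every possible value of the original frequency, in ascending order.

42.3 MHz, 77.1 MHz

Frequencies that alias to 17.4 MHz are k·fs ± 17.4 MHz for integer k ≥ 0.
k=0: 17.4 MHz.
k=1: 42.3 MHz, 77.1 MHz.
k=2: 102 MHz, 136.8 MHz.
Within [31.1 MHz, 94.5 MHz]: 42.3 MHz, 77.1 MHz.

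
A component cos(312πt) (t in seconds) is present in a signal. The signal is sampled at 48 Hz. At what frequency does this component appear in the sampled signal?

ω = 312π rad/s → f = ω/(2π) = 156 Hz.
156 Hz mod fs = 12 Hz.
12 Hz ≤ fs/2 = 24 Hz, appears at 12 Hz.

12 Hz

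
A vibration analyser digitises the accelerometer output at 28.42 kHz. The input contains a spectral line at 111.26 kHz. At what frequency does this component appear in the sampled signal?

111.26 kHz mod fs = 26 kHz.
26 kHz > fs/2 = 14.21 kHz, folds to fs − 26 kHz = 2.42 kHz.

2.42 kHz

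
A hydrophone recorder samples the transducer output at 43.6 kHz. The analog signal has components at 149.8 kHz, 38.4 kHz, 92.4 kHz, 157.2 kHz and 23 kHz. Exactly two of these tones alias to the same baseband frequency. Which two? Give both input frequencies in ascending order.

fs/2 = 21.8 kHz.
149.8 kHz mod fs = 19 kHz.
19 kHz ≤ fs/2 = 21.8 kHz, appears at 19 kHz.
38.4 kHz > fs/2 = 21.8 kHz, folds to fs − 38.4 kHz = 5.2 kHz.
92.4 kHz mod fs = 5.2 kHz.
5.2 kHz ≤ fs/2 = 21.8 kHz, appears at 5.2 kHz.
157.2 kHz mod fs = 26.4 kHz.
26.4 kHz > fs/2 = 21.8 kHz, folds to fs − 26.4 kHz = 17.2 kHz.
23 kHz > fs/2 = 21.8 kHz, folds to fs − 23 kHz = 20.6 kHz.
38.4 kHz and 92.4 kHz both map to 5.2 kHz.

38.4 kHz, 92.4 kHz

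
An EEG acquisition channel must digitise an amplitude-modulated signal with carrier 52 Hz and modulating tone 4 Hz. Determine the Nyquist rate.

AM sidebands sit at fc ± fm = 48 Hz and 56 Hz.
Highest-frequency component: 56 Hz.
Nyquist rate = 2 × 56 Hz = 112 Hz.

112 Hz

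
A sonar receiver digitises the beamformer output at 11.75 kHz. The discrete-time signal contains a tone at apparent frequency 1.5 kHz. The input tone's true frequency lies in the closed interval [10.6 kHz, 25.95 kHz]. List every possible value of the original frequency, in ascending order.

Frequencies that alias to 1.5 kHz are k·fs ± 1.5 kHz for integer k ≥ 0.
k=0: 1.5 kHz.
k=1: 10.25 kHz, 13.25 kHz.
k=2: 22 kHz, 25 kHz.
k=3: 33.75 kHz, 36.75 kHz.
Within [10.6 kHz, 25.95 kHz]: 13.25 kHz, 22 kHz, 25 kHz.

13.25 kHz, 22 kHz, 25 kHz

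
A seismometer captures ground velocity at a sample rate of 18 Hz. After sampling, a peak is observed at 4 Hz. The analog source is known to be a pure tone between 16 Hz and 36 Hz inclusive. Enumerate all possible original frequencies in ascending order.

Frequencies that alias to 4 Hz are k·fs ± 4 Hz for integer k ≥ 0.
k=0: 4 Hz.
k=1: 14 Hz, 22 Hz.
k=2: 32 Hz, 40 Hz.
k=3: 50 Hz, 58 Hz.
Within [16 Hz, 36 Hz]: 22 Hz, 32 Hz.

22 Hz, 32 Hz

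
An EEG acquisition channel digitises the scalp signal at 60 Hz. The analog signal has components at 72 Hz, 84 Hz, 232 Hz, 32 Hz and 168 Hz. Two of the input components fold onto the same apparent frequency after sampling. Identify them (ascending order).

72 Hz, 168 Hz

fs/2 = 30 Hz.
72 Hz mod fs = 12 Hz.
12 Hz ≤ fs/2 = 30 Hz, appears at 12 Hz.
84 Hz mod fs = 24 Hz.
24 Hz ≤ fs/2 = 30 Hz, appears at 24 Hz.
232 Hz mod fs = 52 Hz.
52 Hz > fs/2 = 30 Hz, folds to fs − 52 Hz = 8 Hz.
32 Hz > fs/2 = 30 Hz, folds to fs − 32 Hz = 28 Hz.
168 Hz mod fs = 48 Hz.
48 Hz > fs/2 = 30 Hz, folds to fs − 48 Hz = 12 Hz.
72 Hz and 168 Hz both map to 12 Hz.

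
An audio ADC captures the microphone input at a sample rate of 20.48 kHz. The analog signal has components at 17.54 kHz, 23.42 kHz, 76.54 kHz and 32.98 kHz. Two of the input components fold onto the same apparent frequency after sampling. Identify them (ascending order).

17.54 kHz, 23.42 kHz

fs/2 = 10.24 kHz.
17.54 kHz > fs/2 = 10.24 kHz, folds to fs − 17.54 kHz = 2.94 kHz.
23.42 kHz mod fs = 2.94 kHz.
2.94 kHz ≤ fs/2 = 10.24 kHz, appears at 2.94 kHz.
76.54 kHz mod fs = 15.1 kHz.
15.1 kHz > fs/2 = 10.24 kHz, folds to fs − 15.1 kHz = 5.38 kHz.
32.98 kHz mod fs = 12.5 kHz.
12.5 kHz > fs/2 = 10.24 kHz, folds to fs − 12.5 kHz = 7.98 kHz.
17.54 kHz and 23.42 kHz both map to 2.94 kHz.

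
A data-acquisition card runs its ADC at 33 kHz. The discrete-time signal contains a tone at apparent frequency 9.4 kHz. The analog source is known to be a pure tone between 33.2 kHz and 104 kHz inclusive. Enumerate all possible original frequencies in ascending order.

Frequencies that alias to 9.4 kHz are k·fs ± 9.4 kHz for integer k ≥ 0.
k=0: 9.4 kHz.
k=1: 23.6 kHz, 42.4 kHz.
k=2: 56.6 kHz, 75.4 kHz.
k=3: 89.6 kHz, 108.4 kHz.
k=4: 122.6 kHz, 141.4 kHz.
Within [33.2 kHz, 104 kHz]: 42.4 kHz, 56.6 kHz, 75.4 kHz, 89.6 kHz.

42.4 kHz, 56.6 kHz, 75.4 kHz, 89.6 kHz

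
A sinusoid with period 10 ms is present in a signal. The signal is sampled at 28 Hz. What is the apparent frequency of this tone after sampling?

T = 10 ms → f = 1/T = 100 Hz.
100 Hz mod fs = 16 Hz.
16 Hz > fs/2 = 14 Hz, folds to fs − 16 Hz = 12 Hz.

12 Hz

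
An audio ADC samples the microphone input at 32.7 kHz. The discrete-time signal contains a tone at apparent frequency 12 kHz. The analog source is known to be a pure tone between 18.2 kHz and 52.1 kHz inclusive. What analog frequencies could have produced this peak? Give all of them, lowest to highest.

Frequencies that alias to 12 kHz are k·fs ± 12 kHz for integer k ≥ 0.
k=0: 12 kHz.
k=1: 20.7 kHz, 44.7 kHz.
k=2: 53.4 kHz, 77.4 kHz.
Within [18.2 kHz, 52.1 kHz]: 20.7 kHz, 44.7 kHz.

20.7 kHz, 44.7 kHz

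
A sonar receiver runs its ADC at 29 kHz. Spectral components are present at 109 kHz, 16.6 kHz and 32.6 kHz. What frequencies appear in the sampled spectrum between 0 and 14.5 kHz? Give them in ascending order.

fs/2 = 14.5 kHz.
109 kHz mod fs = 22 kHz.
22 kHz > fs/2 = 14.5 kHz, folds to fs − 22 kHz = 7 kHz.
16.6 kHz > fs/2 = 14.5 kHz, folds to fs − 16.6 kHz = 12.4 kHz.
32.6 kHz mod fs = 3.6 kHz.
3.6 kHz ≤ fs/2 = 14.5 kHz, appears at 3.6 kHz.
Distinct values: {3.6 kHz, 7 kHz, 12.4 kHz}.

3.6 kHz, 7 kHz, 12.4 kHz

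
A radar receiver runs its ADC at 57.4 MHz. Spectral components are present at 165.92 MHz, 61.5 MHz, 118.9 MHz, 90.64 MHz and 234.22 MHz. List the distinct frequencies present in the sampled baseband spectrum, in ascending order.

fs/2 = 28.7 MHz.
165.92 MHz mod fs = 51.12 MHz.
51.12 MHz > fs/2 = 28.7 MHz, folds to fs − 51.12 MHz = 6.28 MHz.
61.5 MHz mod fs = 4.1 MHz.
4.1 MHz ≤ fs/2 = 28.7 MHz, appears at 4.1 MHz.
118.9 MHz mod fs = 4.1 MHz.
4.1 MHz ≤ fs/2 = 28.7 MHz, appears at 4.1 MHz.
90.64 MHz mod fs = 33.24 MHz.
33.24 MHz > fs/2 = 28.7 MHz, folds to fs − 33.24 MHz = 24.16 MHz.
234.22 MHz mod fs = 4.62 MHz.
4.62 MHz ≤ fs/2 = 28.7 MHz, appears at 4.62 MHz.
Distinct values: {4.1 MHz, 4.62 MHz, 6.28 MHz, 24.16 MHz}.

4.1 MHz, 4.62 MHz, 6.28 MHz, 24.16 MHz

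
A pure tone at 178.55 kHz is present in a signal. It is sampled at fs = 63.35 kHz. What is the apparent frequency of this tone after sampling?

11.5 kHz

178.55 kHz mod fs = 51.85 kHz.
51.85 kHz > fs/2 = 31.675 kHz, folds to fs − 51.85 kHz = 11.5 kHz.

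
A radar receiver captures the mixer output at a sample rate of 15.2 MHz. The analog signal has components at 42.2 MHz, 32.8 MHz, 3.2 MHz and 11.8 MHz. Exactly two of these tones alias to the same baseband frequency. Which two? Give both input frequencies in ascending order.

fs/2 = 7.6 MHz.
42.2 MHz mod fs = 11.8 MHz.
11.8 MHz > fs/2 = 7.6 MHz, folds to fs − 11.8 MHz = 3.4 MHz.
32.8 MHz mod fs = 2.4 MHz.
2.4 MHz ≤ fs/2 = 7.6 MHz, appears at 2.4 MHz.
3.2 MHz ≤ fs/2 = 7.6 MHz, passes unchanged.
11.8 MHz > fs/2 = 7.6 MHz, folds to fs − 11.8 MHz = 3.4 MHz.
11.8 MHz and 42.2 MHz both map to 3.4 MHz.

11.8 MHz, 42.2 MHz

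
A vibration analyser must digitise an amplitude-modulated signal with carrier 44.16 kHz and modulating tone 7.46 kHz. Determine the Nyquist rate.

AM sidebands sit at fc ± fm = 36.7 kHz and 51.62 kHz.
Highest-frequency component: 51.62 kHz.
Nyquist rate = 2 × 51.62 kHz = 103.24 kHz.

103.24 kHz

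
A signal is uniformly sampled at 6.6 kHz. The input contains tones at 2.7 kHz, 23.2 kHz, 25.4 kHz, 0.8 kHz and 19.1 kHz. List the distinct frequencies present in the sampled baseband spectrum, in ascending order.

0.7 kHz, 0.8 kHz, 1 kHz, 2.7 kHz, 3.2 kHz

fs/2 = 3.3 kHz.
2.7 kHz ≤ fs/2 = 3.3 kHz, passes unchanged.
23.2 kHz mod fs = 3.4 kHz.
3.4 kHz > fs/2 = 3.3 kHz, folds to fs − 3.4 kHz = 3.2 kHz.
25.4 kHz mod fs = 5.6 kHz.
5.6 kHz > fs/2 = 3.3 kHz, folds to fs − 5.6 kHz = 1 kHz.
0.8 kHz ≤ fs/2 = 3.3 kHz, passes unchanged.
19.1 kHz mod fs = 5.9 kHz.
5.9 kHz > fs/2 = 3.3 kHz, folds to fs − 5.9 kHz = 0.7 kHz.
Distinct values: {0.7 kHz, 0.8 kHz, 1 kHz, 2.7 kHz, 3.2 kHz}.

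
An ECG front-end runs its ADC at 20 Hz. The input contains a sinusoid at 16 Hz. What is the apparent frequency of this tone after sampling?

4 Hz

16 Hz > fs/2 = 10 Hz, folds to fs − 16 Hz = 4 Hz.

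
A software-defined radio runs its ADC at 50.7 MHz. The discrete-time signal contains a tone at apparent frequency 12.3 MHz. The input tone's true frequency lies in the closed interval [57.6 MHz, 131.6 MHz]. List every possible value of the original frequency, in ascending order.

63 MHz, 89.1 MHz, 113.7 MHz

Frequencies that alias to 12.3 MHz are k·fs ± 12.3 MHz for integer k ≥ 0.
k=0: 12.3 MHz.
k=1: 38.4 MHz, 63 MHz.
k=2: 89.1 MHz, 113.7 MHz.
k=3: 139.8 MHz, 164.4 MHz.
Within [57.6 MHz, 131.6 MHz]: 63 MHz, 89.1 MHz, 113.7 MHz.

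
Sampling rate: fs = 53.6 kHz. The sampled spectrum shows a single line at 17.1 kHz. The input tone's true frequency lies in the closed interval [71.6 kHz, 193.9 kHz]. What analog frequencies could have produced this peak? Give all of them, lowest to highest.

Frequencies that alias to 17.1 kHz are k·fs ± 17.1 kHz for integer k ≥ 0.
k=0: 17.1 kHz.
k=1: 36.5 kHz, 70.7 kHz.
k=2: 90.1 kHz, 124.3 kHz.
k=3: 143.7 kHz, 177.9 kHz.
k=4: 197.3 kHz, 231.5 kHz.
Within [71.6 kHz, 193.9 kHz]: 90.1 kHz, 124.3 kHz, 143.7 kHz, 177.9 kHz.

90.1 kHz, 124.3 kHz, 143.7 kHz, 177.9 kHz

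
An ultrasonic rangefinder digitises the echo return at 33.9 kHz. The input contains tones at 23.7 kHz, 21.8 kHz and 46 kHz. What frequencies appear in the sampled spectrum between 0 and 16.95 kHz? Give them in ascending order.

10.2 kHz, 12.1 kHz

fs/2 = 16.95 kHz.
23.7 kHz > fs/2 = 16.95 kHz, folds to fs − 23.7 kHz = 10.2 kHz.
21.8 kHz > fs/2 = 16.95 kHz, folds to fs − 21.8 kHz = 12.1 kHz.
46 kHz mod fs = 12.1 kHz.
12.1 kHz ≤ fs/2 = 16.95 kHz, appears at 12.1 kHz.
Distinct values: {10.2 kHz, 12.1 kHz}.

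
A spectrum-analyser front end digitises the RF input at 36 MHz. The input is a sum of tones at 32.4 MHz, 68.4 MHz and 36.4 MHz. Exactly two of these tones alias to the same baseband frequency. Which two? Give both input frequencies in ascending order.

32.4 MHz, 68.4 MHz

fs/2 = 18 MHz.
32.4 MHz > fs/2 = 18 MHz, folds to fs − 32.4 MHz = 3.6 MHz.
68.4 MHz mod fs = 32.4 MHz.
32.4 MHz > fs/2 = 18 MHz, folds to fs − 32.4 MHz = 3.6 MHz.
36.4 MHz mod fs = 0.4 MHz.
0.4 MHz ≤ fs/2 = 18 MHz, appears at 0.4 MHz.
32.4 MHz and 68.4 MHz both map to 3.6 MHz.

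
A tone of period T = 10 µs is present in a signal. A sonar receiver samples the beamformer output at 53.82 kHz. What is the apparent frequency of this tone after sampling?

7.64 kHz

T = 10 µs → f = 1/T = 100 kHz.
100 kHz mod fs = 46.18 kHz.
46.18 kHz > fs/2 = 26.91 kHz, folds to fs − 46.18 kHz = 7.64 kHz.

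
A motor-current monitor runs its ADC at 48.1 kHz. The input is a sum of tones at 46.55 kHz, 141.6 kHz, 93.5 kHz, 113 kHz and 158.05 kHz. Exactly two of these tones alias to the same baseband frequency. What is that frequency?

fs/2 = 24.05 kHz.
46.55 kHz > fs/2 = 24.05 kHz, folds to fs − 46.55 kHz = 1.55 kHz.
141.6 kHz mod fs = 45.4 kHz.
45.4 kHz > fs/2 = 24.05 kHz, folds to fs − 45.4 kHz = 2.7 kHz.
93.5 kHz mod fs = 45.4 kHz.
45.4 kHz > fs/2 = 24.05 kHz, folds to fs − 45.4 kHz = 2.7 kHz.
113 kHz mod fs = 16.8 kHz.
16.8 kHz ≤ fs/2 = 24.05 kHz, appears at 16.8 kHz.
158.05 kHz mod fs = 13.75 kHz.
13.75 kHz ≤ fs/2 = 24.05 kHz, appears at 13.75 kHz.
93.5 kHz and 141.6 kHz both map to 2.7 kHz.

2.7 kHz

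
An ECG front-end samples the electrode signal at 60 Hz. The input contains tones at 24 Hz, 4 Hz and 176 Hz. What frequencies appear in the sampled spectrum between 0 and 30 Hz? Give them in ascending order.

4 Hz, 24 Hz

fs/2 = 30 Hz.
24 Hz ≤ fs/2 = 30 Hz, passes unchanged.
4 Hz ≤ fs/2 = 30 Hz, passes unchanged.
176 Hz mod fs = 56 Hz.
56 Hz > fs/2 = 30 Hz, folds to fs − 56 Hz = 4 Hz.
Distinct values: {4 Hz, 24 Hz}.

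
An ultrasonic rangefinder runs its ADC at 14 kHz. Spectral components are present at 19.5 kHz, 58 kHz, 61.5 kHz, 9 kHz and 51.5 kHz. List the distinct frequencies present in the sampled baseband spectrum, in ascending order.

fs/2 = 7 kHz.
19.5 kHz mod fs = 5.5 kHz.
5.5 kHz ≤ fs/2 = 7 kHz, appears at 5.5 kHz.
58 kHz mod fs = 2 kHz.
2 kHz ≤ fs/2 = 7 kHz, appears at 2 kHz.
61.5 kHz mod fs = 5.5 kHz.
5.5 kHz ≤ fs/2 = 7 kHz, appears at 5.5 kHz.
9 kHz > fs/2 = 7 kHz, folds to fs − 9 kHz = 5 kHz.
51.5 kHz mod fs = 9.5 kHz.
9.5 kHz > fs/2 = 7 kHz, folds to fs − 9.5 kHz = 4.5 kHz.
Distinct values: {2 kHz, 4.5 kHz, 5 kHz, 5.5 kHz}.

2 kHz, 4.5 kHz, 5 kHz, 5.5 kHz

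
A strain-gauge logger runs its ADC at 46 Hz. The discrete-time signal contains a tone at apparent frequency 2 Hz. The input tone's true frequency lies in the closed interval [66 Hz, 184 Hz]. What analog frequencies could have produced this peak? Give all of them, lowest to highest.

Frequencies that alias to 2 Hz are k·fs ± 2 Hz for integer k ≥ 0.
k=0: 2 Hz.
k=1: 44 Hz, 48 Hz.
k=2: 90 Hz, 94 Hz.
k=3: 136 Hz, 140 Hz.
k=4: 182 Hz, 186 Hz.
k=5: 228 Hz, 232 Hz.
Within [66 Hz, 184 Hz]: 90 Hz, 94 Hz, 136 Hz, 140 Hz, 182 Hz.

90 Hz, 94 Hz, 136 Hz, 140 Hz, 182 Hz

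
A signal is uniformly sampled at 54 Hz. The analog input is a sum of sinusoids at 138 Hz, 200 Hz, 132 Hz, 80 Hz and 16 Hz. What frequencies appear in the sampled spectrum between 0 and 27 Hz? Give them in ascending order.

16 Hz, 24 Hz, 26 Hz

fs/2 = 27 Hz.
138 Hz mod fs = 30 Hz.
30 Hz > fs/2 = 27 Hz, folds to fs − 30 Hz = 24 Hz.
200 Hz mod fs = 38 Hz.
38 Hz > fs/2 = 27 Hz, folds to fs − 38 Hz = 16 Hz.
132 Hz mod fs = 24 Hz.
24 Hz ≤ fs/2 = 27 Hz, appears at 24 Hz.
80 Hz mod fs = 26 Hz.
26 Hz ≤ fs/2 = 27 Hz, appears at 26 Hz.
16 Hz ≤ fs/2 = 27 Hz, passes unchanged.
Distinct values: {16 Hz, 24 Hz, 26 Hz}.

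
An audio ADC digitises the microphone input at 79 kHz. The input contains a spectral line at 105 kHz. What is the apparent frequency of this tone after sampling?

26 kHz

105 kHz mod fs = 26 kHz.
26 kHz ≤ fs/2 = 39.5 kHz, appears at 26 kHz.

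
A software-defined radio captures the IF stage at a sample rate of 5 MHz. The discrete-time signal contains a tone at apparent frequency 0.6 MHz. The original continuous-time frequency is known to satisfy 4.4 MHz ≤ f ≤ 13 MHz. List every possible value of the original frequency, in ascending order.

4.4 MHz, 5.6 MHz, 9.4 MHz, 10.6 MHz

Frequencies that alias to 0.6 MHz are k·fs ± 0.6 MHz for integer k ≥ 0.
k=0: 0.6 MHz.
k=1: 4.4 MHz, 5.6 MHz.
k=2: 9.4 MHz, 10.6 MHz.
k=3: 14.4 MHz, 15.6 MHz.
Within [4.4 MHz, 13 MHz]: 4.4 MHz, 5.6 MHz, 9.4 MHz, 10.6 MHz.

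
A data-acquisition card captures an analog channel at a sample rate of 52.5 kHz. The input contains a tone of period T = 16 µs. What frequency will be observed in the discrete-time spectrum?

T = 16 µs → f = 1/T = 62.5 kHz.
62.5 kHz mod fs = 10 kHz.
10 kHz ≤ fs/2 = 26.25 kHz, appears at 10 kHz.

10 kHz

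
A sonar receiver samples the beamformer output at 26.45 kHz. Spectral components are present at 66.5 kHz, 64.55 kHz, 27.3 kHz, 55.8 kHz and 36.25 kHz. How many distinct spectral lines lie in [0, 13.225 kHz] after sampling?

5

fs/2 = 13.225 kHz.
66.5 kHz mod fs = 13.6 kHz.
13.6 kHz > fs/2 = 13.225 kHz, folds to fs − 13.6 kHz = 12.85 kHz.
64.55 kHz mod fs = 11.65 kHz.
11.65 kHz ≤ fs/2 = 13.225 kHz, appears at 11.65 kHz.
27.3 kHz mod fs = 0.85 kHz.
0.85 kHz ≤ fs/2 = 13.225 kHz, appears at 0.85 kHz.
55.8 kHz mod fs = 2.9 kHz.
2.9 kHz ≤ fs/2 = 13.225 kHz, appears at 2.9 kHz.
36.25 kHz mod fs = 9.8 kHz.
9.8 kHz ≤ fs/2 = 13.225 kHz, appears at 9.8 kHz.
Distinct values: {0.85 kHz, 2.9 kHz, 9.8 kHz, 11.65 kHz, 12.85 kHz} → 5.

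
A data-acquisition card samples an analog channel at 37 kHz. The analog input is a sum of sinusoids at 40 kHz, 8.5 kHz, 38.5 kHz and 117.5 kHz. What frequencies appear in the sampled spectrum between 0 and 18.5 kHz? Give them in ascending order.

1.5 kHz, 3 kHz, 6.5 kHz, 8.5 kHz

fs/2 = 18.5 kHz.
40 kHz mod fs = 3 kHz.
3 kHz ≤ fs/2 = 18.5 kHz, appears at 3 kHz.
8.5 kHz ≤ fs/2 = 18.5 kHz, passes unchanged.
38.5 kHz mod fs = 1.5 kHz.
1.5 kHz ≤ fs/2 = 18.5 kHz, appears at 1.5 kHz.
117.5 kHz mod fs = 6.5 kHz.
6.5 kHz ≤ fs/2 = 18.5 kHz, appears at 6.5 kHz.
Distinct values: {1.5 kHz, 3 kHz, 6.5 kHz, 8.5 kHz}.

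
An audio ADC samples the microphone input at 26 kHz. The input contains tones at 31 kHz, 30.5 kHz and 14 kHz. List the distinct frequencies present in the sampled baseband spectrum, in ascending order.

4.5 kHz, 5 kHz, 12 kHz

fs/2 = 13 kHz.
31 kHz mod fs = 5 kHz.
5 kHz ≤ fs/2 = 13 kHz, appears at 5 kHz.
30.5 kHz mod fs = 4.5 kHz.
4.5 kHz ≤ fs/2 = 13 kHz, appears at 4.5 kHz.
14 kHz > fs/2 = 13 kHz, folds to fs − 14 kHz = 12 kHz.
Distinct values: {4.5 kHz, 5 kHz, 12 kHz}.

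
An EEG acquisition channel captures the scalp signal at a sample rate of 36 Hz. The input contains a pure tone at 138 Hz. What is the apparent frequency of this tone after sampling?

6 Hz

138 Hz mod fs = 30 Hz.
30 Hz > fs/2 = 18 Hz, folds to fs − 30 Hz = 6 Hz.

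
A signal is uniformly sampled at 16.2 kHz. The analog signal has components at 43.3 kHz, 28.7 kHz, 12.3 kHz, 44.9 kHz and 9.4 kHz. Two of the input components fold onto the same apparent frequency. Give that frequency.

fs/2 = 8.1 kHz.
43.3 kHz mod fs = 10.9 kHz.
10.9 kHz > fs/2 = 8.1 kHz, folds to fs − 10.9 kHz = 5.3 kHz.
28.7 kHz mod fs = 12.5 kHz.
12.5 kHz > fs/2 = 8.1 kHz, folds to fs − 12.5 kHz = 3.7 kHz.
12.3 kHz > fs/2 = 8.1 kHz, folds to fs − 12.3 kHz = 3.9 kHz.
44.9 kHz mod fs = 12.5 kHz.
12.5 kHz > fs/2 = 8.1 kHz, folds to fs − 12.5 kHz = 3.7 kHz.
9.4 kHz > fs/2 = 8.1 kHz, folds to fs − 9.4 kHz = 6.8 kHz.
28.7 kHz and 44.9 kHz both map to 3.7 kHz.

3.7 kHz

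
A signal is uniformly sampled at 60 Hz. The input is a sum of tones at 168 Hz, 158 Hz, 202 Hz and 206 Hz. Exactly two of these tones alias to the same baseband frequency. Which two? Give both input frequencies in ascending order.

fs/2 = 30 Hz.
168 Hz mod fs = 48 Hz.
48 Hz > fs/2 = 30 Hz, folds to fs − 48 Hz = 12 Hz.
158 Hz mod fs = 38 Hz.
38 Hz > fs/2 = 30 Hz, folds to fs − 38 Hz = 22 Hz.
202 Hz mod fs = 22 Hz.
22 Hz ≤ fs/2 = 30 Hz, appears at 22 Hz.
206 Hz mod fs = 26 Hz.
26 Hz ≤ fs/2 = 30 Hz, appears at 26 Hz.
158 Hz and 202 Hz both map to 22 Hz.

158 Hz, 202 Hz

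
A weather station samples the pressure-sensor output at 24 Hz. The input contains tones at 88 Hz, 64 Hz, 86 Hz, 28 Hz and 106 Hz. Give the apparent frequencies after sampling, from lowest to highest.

4 Hz, 8 Hz, 10 Hz

fs/2 = 12 Hz.
88 Hz mod fs = 16 Hz.
16 Hz > fs/2 = 12 Hz, folds to fs − 16 Hz = 8 Hz.
64 Hz mod fs = 16 Hz.
16 Hz > fs/2 = 12 Hz, folds to fs − 16 Hz = 8 Hz.
86 Hz mod fs = 14 Hz.
14 Hz > fs/2 = 12 Hz, folds to fs − 14 Hz = 10 Hz.
28 Hz mod fs = 4 Hz.
4 Hz ≤ fs/2 = 12 Hz, appears at 4 Hz.
106 Hz mod fs = 10 Hz.
10 Hz ≤ fs/2 = 12 Hz, appears at 10 Hz.
Distinct values: {4 Hz, 8 Hz, 10 Hz}.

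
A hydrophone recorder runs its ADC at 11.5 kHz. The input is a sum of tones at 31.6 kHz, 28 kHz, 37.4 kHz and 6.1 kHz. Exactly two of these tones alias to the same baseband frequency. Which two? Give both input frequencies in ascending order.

31.6 kHz, 37.4 kHz

fs/2 = 5.75 kHz.
31.6 kHz mod fs = 8.6 kHz.
8.6 kHz > fs/2 = 5.75 kHz, folds to fs − 8.6 kHz = 2.9 kHz.
28 kHz mod fs = 5 kHz.
5 kHz ≤ fs/2 = 5.75 kHz, appears at 5 kHz.
37.4 kHz mod fs = 2.9 kHz.
2.9 kHz ≤ fs/2 = 5.75 kHz, appears at 2.9 kHz.
6.1 kHz > fs/2 = 5.75 kHz, folds to fs − 6.1 kHz = 5.4 kHz.
31.6 kHz and 37.4 kHz both map to 2.9 kHz.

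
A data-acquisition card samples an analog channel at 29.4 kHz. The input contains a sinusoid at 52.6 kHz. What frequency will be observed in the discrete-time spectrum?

6.2 kHz

52.6 kHz mod fs = 23.2 kHz.
23.2 kHz > fs/2 = 14.7 kHz, folds to fs − 23.2 kHz = 6.2 kHz.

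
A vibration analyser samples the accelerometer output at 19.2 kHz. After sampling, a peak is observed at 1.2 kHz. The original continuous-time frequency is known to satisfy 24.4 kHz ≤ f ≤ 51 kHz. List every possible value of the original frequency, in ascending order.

Frequencies that alias to 1.2 kHz are k·fs ± 1.2 kHz for integer k ≥ 0.
k=0: 1.2 kHz.
k=1: 18 kHz, 20.4 kHz.
k=2: 37.2 kHz, 39.6 kHz.
k=3: 56.4 kHz, 58.8 kHz.
Within [24.4 kHz, 51 kHz]: 37.2 kHz, 39.6 kHz.

37.2 kHz, 39.6 kHz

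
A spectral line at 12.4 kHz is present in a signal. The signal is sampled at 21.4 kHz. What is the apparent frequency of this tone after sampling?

12.4 kHz > fs/2 = 10.7 kHz, folds to fs − 12.4 kHz = 9 kHz.

9 kHz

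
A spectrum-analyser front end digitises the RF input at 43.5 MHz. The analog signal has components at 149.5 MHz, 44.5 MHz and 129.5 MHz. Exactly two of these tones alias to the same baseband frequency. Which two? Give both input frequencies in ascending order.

fs/2 = 21.75 MHz.
149.5 MHz mod fs = 19 MHz.
19 MHz ≤ fs/2 = 21.75 MHz, appears at 19 MHz.
44.5 MHz mod fs = 1 MHz.
1 MHz ≤ fs/2 = 21.75 MHz, appears at 1 MHz.
129.5 MHz mod fs = 42.5 MHz.
42.5 MHz > fs/2 = 21.75 MHz, folds to fs − 42.5 MHz = 1 MHz.
44.5 MHz and 129.5 MHz both map to 1 MHz.

44.5 MHz, 129.5 MHz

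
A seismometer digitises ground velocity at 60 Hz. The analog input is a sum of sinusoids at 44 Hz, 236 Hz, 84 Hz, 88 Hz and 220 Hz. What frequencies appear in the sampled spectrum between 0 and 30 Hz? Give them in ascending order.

fs/2 = 30 Hz.
44 Hz > fs/2 = 30 Hz, folds to fs − 44 Hz = 16 Hz.
236 Hz mod fs = 56 Hz.
56 Hz > fs/2 = 30 Hz, folds to fs − 56 Hz = 4 Hz.
84 Hz mod fs = 24 Hz.
24 Hz ≤ fs/2 = 30 Hz, appears at 24 Hz.
88 Hz mod fs = 28 Hz.
28 Hz ≤ fs/2 = 30 Hz, appears at 28 Hz.
220 Hz mod fs = 40 Hz.
40 Hz > fs/2 = 30 Hz, folds to fs − 40 Hz = 20 Hz.
Distinct values: {4 Hz, 16 Hz, 20 Hz, 24 Hz, 28 Hz}.

4 Hz, 16 Hz, 20 Hz, 24 Hz, 28 Hz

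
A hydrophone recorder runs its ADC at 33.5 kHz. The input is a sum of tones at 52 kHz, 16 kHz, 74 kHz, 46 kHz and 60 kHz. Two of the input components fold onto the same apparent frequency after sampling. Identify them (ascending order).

fs/2 = 16.75 kHz.
52 kHz mod fs = 18.5 kHz.
18.5 kHz > fs/2 = 16.75 kHz, folds to fs − 18.5 kHz = 15 kHz.
16 kHz ≤ fs/2 = 16.75 kHz, passes unchanged.
74 kHz mod fs = 7 kHz.
7 kHz ≤ fs/2 = 16.75 kHz, appears at 7 kHz.
46 kHz mod fs = 12.5 kHz.
12.5 kHz ≤ fs/2 = 16.75 kHz, appears at 12.5 kHz.
60 kHz mod fs = 26.5 kHz.
26.5 kHz > fs/2 = 16.75 kHz, folds to fs − 26.5 kHz = 7 kHz.
60 kHz and 74 kHz both map to 7 kHz.

60 kHz, 74 kHz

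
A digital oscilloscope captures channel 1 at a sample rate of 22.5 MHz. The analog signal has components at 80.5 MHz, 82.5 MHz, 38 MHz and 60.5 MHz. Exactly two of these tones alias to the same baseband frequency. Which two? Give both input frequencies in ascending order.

38 MHz, 60.5 MHz

fs/2 = 11.25 MHz.
80.5 MHz mod fs = 13 MHz.
13 MHz > fs/2 = 11.25 MHz, folds to fs − 13 MHz = 9.5 MHz.
82.5 MHz mod fs = 15 MHz.
15 MHz > fs/2 = 11.25 MHz, folds to fs − 15 MHz = 7.5 MHz.
38 MHz mod fs = 15.5 MHz.
15.5 MHz > fs/2 = 11.25 MHz, folds to fs − 15.5 MHz = 7 MHz.
60.5 MHz mod fs = 15.5 MHz.
15.5 MHz > fs/2 = 11.25 MHz, folds to fs − 15.5 MHz = 7 MHz.
38 MHz and 60.5 MHz both map to 7 MHz.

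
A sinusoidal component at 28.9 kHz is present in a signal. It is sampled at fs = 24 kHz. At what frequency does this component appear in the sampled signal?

28.9 kHz mod fs = 4.9 kHz.
4.9 kHz ≤ fs/2 = 12 kHz, appears at 4.9 kHz.

4.9 kHz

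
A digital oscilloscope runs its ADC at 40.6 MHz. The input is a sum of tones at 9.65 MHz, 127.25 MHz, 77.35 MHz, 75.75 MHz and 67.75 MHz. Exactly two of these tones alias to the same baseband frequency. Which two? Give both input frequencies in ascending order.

fs/2 = 20.3 MHz.
9.65 MHz ≤ fs/2 = 20.3 MHz, passes unchanged.
127.25 MHz mod fs = 5.45 MHz.
5.45 MHz ≤ fs/2 = 20.3 MHz, appears at 5.45 MHz.
77.35 MHz mod fs = 36.75 MHz.
36.75 MHz > fs/2 = 20.3 MHz, folds to fs − 36.75 MHz = 3.85 MHz.
75.75 MHz mod fs = 35.15 MHz.
35.15 MHz > fs/2 = 20.3 MHz, folds to fs − 35.15 MHz = 5.45 MHz.
67.75 MHz mod fs = 27.15 MHz.
27.15 MHz > fs/2 = 20.3 MHz, folds to fs − 27.15 MHz = 13.45 MHz.
75.75 MHz and 127.25 MHz both map to 5.45 MHz.

75.75 MHz, 127.25 MHz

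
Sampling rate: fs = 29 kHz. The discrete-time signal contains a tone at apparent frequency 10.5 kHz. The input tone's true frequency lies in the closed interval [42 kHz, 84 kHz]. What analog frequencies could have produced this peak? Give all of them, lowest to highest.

47.5 kHz, 68.5 kHz, 76.5 kHz

Frequencies that alias to 10.5 kHz are k·fs ± 10.5 kHz for integer k ≥ 0.
k=0: 10.5 kHz.
k=1: 18.5 kHz, 39.5 kHz.
k=2: 47.5 kHz, 68.5 kHz.
k=3: 76.5 kHz, 97.5 kHz.
k=4: 105.5 kHz, 126.5 kHz.
Within [42 kHz, 84 kHz]: 47.5 kHz, 68.5 kHz, 76.5 kHz.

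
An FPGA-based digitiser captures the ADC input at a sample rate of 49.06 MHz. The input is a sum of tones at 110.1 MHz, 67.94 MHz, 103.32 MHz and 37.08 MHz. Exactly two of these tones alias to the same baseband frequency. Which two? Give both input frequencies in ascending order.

fs/2 = 24.53 MHz.
110.1 MHz mod fs = 11.98 MHz.
11.98 MHz ≤ fs/2 = 24.53 MHz, appears at 11.98 MHz.
67.94 MHz mod fs = 18.88 MHz.
18.88 MHz ≤ fs/2 = 24.53 MHz, appears at 18.88 MHz.
103.32 MHz mod fs = 5.2 MHz.
5.2 MHz ≤ fs/2 = 24.53 MHz, appears at 5.2 MHz.
37.08 MHz > fs/2 = 24.53 MHz, folds to fs − 37.08 MHz = 11.98 MHz.
37.08 MHz and 110.1 MHz both map to 11.98 MHz.

37.08 MHz, 110.1 MHz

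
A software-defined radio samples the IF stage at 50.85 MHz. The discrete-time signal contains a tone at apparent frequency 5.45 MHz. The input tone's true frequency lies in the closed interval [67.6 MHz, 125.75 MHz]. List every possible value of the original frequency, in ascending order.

96.25 MHz, 107.15 MHz

Frequencies that alias to 5.45 MHz are k·fs ± 5.45 MHz for integer k ≥ 0.
k=0: 5.45 MHz.
k=1: 45.4 MHz, 56.3 MHz.
k=2: 96.25 MHz, 107.15 MHz.
k=3: 147.1 MHz, 158 MHz.
Within [67.6 MHz, 125.75 MHz]: 96.25 MHz, 107.15 MHz.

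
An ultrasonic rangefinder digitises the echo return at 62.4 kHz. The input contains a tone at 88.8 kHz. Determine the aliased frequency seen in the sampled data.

88.8 kHz mod fs = 26.4 kHz.
26.4 kHz ≤ fs/2 = 31.2 kHz, appears at 26.4 kHz.

26.4 kHz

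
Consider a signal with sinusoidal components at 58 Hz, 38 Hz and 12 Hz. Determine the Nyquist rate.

Highest-frequency component: 58 Hz.
Nyquist rate = 2 × 58 Hz = 116 Hz.

116 Hz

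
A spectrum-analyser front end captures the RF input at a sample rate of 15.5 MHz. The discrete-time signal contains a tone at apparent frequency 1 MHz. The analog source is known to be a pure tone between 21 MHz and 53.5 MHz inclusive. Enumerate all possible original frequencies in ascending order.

Frequencies that alias to 1 MHz are k·fs ± 1 MHz for integer k ≥ 0.
k=0: 1 MHz.
k=1: 14.5 MHz, 16.5 MHz.
k=2: 30 MHz, 32 MHz.
k=3: 45.5 MHz, 47.5 MHz.
k=4: 61 MHz, 63 MHz.
Within [21 MHz, 53.5 MHz]: 30 MHz, 32 MHz, 45.5 MHz, 47.5 MHz.

30 MHz, 32 MHz, 45.5 MHz, 47.5 MHz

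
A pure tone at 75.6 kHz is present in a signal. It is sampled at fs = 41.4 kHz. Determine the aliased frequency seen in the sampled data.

75.6 kHz mod fs = 34.2 kHz.
34.2 kHz > fs/2 = 20.7 kHz, folds to fs − 34.2 kHz = 7.2 kHz.

7.2 kHz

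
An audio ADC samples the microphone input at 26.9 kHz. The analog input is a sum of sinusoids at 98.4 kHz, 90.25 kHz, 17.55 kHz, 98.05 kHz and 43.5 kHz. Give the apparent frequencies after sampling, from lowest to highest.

9.2 kHz, 9.35 kHz, 9.55 kHz, 10.3 kHz

fs/2 = 13.45 kHz.
98.4 kHz mod fs = 17.7 kHz.
17.7 kHz > fs/2 = 13.45 kHz, folds to fs − 17.7 kHz = 9.2 kHz.
90.25 kHz mod fs = 9.55 kHz.
9.55 kHz ≤ fs/2 = 13.45 kHz, appears at 9.55 kHz.
17.55 kHz > fs/2 = 13.45 kHz, folds to fs − 17.55 kHz = 9.35 kHz.
98.05 kHz mod fs = 17.35 kHz.
17.35 kHz > fs/2 = 13.45 kHz, folds to fs − 17.35 kHz = 9.55 kHz.
43.5 kHz mod fs = 16.6 kHz.
16.6 kHz > fs/2 = 13.45 kHz, folds to fs − 16.6 kHz = 10.3 kHz.
Distinct values: {9.2 kHz, 9.35 kHz, 9.55 kHz, 10.3 kHz}.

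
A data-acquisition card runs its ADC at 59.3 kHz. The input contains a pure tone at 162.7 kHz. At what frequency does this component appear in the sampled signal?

15.2 kHz

162.7 kHz mod fs = 44.1 kHz.
44.1 kHz > fs/2 = 29.65 kHz, folds to fs − 44.1 kHz = 15.2 kHz.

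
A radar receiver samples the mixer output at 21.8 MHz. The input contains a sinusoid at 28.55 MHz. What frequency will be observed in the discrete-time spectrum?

6.75 MHz

28.55 MHz mod fs = 6.75 MHz.
6.75 MHz ≤ fs/2 = 10.9 MHz, appears at 6.75 MHz.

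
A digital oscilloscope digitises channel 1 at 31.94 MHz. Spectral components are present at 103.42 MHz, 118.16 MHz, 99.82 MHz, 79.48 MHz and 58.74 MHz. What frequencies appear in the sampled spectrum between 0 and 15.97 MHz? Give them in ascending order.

4 MHz, 5.14 MHz, 7.6 MHz, 9.6 MHz, 15.6 MHz

fs/2 = 15.97 MHz.
103.42 MHz mod fs = 7.6 MHz.
7.6 MHz ≤ fs/2 = 15.97 MHz, appears at 7.6 MHz.
118.16 MHz mod fs = 22.34 MHz.
22.34 MHz > fs/2 = 15.97 MHz, folds to fs − 22.34 MHz = 9.6 MHz.
99.82 MHz mod fs = 4 MHz.
4 MHz ≤ fs/2 = 15.97 MHz, appears at 4 MHz.
79.48 MHz mod fs = 15.6 MHz.
15.6 MHz ≤ fs/2 = 15.97 MHz, appears at 15.6 MHz.
58.74 MHz mod fs = 26.8 MHz.
26.8 MHz > fs/2 = 15.97 MHz, folds to fs − 26.8 MHz = 5.14 MHz.
Distinct values: {4 MHz, 5.14 MHz, 7.6 MHz, 9.6 MHz, 15.6 MHz}.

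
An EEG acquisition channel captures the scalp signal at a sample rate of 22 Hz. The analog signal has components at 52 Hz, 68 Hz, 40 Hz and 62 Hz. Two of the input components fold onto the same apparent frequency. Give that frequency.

fs/2 = 11 Hz.
52 Hz mod fs = 8 Hz.
8 Hz ≤ fs/2 = 11 Hz, appears at 8 Hz.
68 Hz mod fs = 2 Hz.
2 Hz ≤ fs/2 = 11 Hz, appears at 2 Hz.
40 Hz mod fs = 18 Hz.
18 Hz > fs/2 = 11 Hz, folds to fs − 18 Hz = 4 Hz.
62 Hz mod fs = 18 Hz.
18 Hz > fs/2 = 11 Hz, folds to fs − 18 Hz = 4 Hz.
40 Hz and 62 Hz both map to 4 Hz.

4 Hz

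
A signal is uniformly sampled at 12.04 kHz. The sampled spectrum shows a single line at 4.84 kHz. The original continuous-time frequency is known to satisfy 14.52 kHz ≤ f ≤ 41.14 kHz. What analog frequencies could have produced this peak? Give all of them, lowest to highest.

16.88 kHz, 19.24 kHz, 28.92 kHz, 31.28 kHz, 40.96 kHz

Frequencies that alias to 4.84 kHz are k·fs ± 4.84 kHz for integer k ≥ 0.
k=0: 4.84 kHz.
k=1: 7.2 kHz, 16.88 kHz.
k=2: 19.24 kHz, 28.92 kHz.
k=3: 31.28 kHz, 40.96 kHz.
k=4: 43.32 kHz, 53 kHz.
Within [14.52 kHz, 41.14 kHz]: 16.88 kHz, 19.24 kHz, 28.92 kHz, 31.28 kHz, 40.96 kHz.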